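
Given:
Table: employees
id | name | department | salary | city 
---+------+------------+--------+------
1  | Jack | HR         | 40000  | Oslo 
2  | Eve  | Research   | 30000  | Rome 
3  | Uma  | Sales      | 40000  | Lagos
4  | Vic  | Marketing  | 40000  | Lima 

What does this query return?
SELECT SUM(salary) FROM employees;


SUM(salary) = 40000 + 30000 + 40000 + 40000 = 150000

150000


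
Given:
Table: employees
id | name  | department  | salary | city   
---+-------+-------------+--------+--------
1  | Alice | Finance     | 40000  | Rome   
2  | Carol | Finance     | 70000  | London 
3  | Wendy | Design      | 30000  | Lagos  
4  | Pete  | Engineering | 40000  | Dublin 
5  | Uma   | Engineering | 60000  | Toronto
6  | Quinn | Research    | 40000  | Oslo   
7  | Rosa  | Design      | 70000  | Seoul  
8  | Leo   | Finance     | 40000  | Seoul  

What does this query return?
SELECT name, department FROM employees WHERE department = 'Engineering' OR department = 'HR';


Filtering: department = 'Engineering' OR 'HR'
Matching: 2 rows

2 rows:
Pete, Engineering
Uma, Engineering


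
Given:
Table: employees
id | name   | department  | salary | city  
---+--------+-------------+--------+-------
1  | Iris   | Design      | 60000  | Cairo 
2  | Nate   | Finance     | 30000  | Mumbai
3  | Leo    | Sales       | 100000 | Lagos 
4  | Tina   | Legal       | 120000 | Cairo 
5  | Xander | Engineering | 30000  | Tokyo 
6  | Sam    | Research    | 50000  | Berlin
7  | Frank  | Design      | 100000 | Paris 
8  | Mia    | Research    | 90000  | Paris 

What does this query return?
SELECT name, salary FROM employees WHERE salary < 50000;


Filtering: salary < 50000
Matching: 2 rows

2 rows:
Nate, 30000
Xander, 30000


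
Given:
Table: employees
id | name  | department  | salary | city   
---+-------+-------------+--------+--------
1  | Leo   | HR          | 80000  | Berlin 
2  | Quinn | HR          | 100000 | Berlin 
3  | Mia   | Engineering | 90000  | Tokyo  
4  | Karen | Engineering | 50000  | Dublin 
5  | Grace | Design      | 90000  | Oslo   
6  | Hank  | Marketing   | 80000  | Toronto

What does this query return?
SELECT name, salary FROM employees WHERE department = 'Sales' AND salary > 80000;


Filtering: department = 'Sales' AND salary > 80000
Matching: 0 rows

Empty result set (0 rows)


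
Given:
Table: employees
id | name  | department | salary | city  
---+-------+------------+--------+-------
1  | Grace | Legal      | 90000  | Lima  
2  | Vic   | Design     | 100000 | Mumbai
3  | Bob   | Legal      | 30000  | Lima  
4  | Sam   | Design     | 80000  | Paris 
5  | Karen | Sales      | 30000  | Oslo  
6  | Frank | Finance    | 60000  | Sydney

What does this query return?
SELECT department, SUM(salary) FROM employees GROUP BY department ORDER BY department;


Summing salary within each department:
  Design: 100000 + 80000 = 180000
  Finance: 60000 = 60000
  Legal: 90000 + 30000 = 120000
  Sales: 30000 = 30000


4 groups:
Design, 180000
Finance, 60000
Legal, 120000
Sales, 30000


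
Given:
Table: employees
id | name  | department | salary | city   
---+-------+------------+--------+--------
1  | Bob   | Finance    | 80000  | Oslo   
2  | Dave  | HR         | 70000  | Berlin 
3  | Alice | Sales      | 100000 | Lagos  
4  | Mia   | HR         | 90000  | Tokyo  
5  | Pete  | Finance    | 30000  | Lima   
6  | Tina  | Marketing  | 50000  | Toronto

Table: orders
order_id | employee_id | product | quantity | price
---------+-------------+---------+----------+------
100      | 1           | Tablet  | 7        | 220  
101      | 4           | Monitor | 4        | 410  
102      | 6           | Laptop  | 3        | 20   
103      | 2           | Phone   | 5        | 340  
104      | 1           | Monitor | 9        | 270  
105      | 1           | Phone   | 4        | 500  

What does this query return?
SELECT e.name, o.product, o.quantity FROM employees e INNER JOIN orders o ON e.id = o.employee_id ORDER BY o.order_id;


Joining employees.id = orders.employee_id:
  employee Bob (id=1) -> order Tablet
  employee Mia (id=4) -> order Monitor
  employee Tina (id=6) -> order Laptop
  employee Dave (id=2) -> order Phone
  employee Bob (id=1) -> order Monitor
  employee Bob (id=1) -> order Phone


6 rows:
Bob, Tablet, 7
Mia, Monitor, 4
Tina, Laptop, 3
Dave, Phone, 5
Bob, Monitor, 9
Bob, Phone, 4


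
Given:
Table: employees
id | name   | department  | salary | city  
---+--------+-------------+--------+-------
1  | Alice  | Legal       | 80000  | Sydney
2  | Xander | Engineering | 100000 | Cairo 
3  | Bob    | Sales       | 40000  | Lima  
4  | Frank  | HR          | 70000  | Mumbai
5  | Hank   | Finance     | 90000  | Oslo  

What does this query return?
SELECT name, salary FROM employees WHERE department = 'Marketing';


Filtering: department = 'Marketing'
Matching rows: 0

Empty result set (0 rows)


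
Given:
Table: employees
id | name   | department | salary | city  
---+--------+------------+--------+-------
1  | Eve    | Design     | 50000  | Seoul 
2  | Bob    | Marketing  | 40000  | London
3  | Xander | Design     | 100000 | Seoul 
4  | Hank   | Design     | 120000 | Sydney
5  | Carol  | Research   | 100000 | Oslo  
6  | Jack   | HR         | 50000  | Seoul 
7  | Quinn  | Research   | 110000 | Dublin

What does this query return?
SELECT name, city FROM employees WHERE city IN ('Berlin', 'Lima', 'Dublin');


Filtering: city IN ('Berlin', 'Lima', 'Dublin')
Matching: 1 rows

1 rows:
Quinn, Dublin


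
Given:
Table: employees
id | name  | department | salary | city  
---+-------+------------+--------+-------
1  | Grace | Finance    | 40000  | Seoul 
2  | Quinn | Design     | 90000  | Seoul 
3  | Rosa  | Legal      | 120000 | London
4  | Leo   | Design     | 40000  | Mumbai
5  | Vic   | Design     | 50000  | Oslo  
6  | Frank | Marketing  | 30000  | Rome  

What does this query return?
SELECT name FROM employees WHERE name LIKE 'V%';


LIKE 'V%' matches names starting with 'V'
Matching: 1

1 rows:
Vic


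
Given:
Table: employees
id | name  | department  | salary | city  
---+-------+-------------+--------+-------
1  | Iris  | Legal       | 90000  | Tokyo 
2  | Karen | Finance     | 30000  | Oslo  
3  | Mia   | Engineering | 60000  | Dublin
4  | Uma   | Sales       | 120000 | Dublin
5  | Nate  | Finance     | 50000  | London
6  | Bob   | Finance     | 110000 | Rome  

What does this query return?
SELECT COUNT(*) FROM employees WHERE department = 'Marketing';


Counting rows where department = 'Marketing'


0


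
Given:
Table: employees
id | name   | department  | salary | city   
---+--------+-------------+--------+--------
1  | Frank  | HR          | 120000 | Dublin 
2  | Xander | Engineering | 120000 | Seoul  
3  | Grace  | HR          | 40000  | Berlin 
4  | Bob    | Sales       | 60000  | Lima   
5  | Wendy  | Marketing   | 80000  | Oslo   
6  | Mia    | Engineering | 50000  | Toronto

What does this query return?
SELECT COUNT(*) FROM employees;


COUNT(*) counts all rows

6


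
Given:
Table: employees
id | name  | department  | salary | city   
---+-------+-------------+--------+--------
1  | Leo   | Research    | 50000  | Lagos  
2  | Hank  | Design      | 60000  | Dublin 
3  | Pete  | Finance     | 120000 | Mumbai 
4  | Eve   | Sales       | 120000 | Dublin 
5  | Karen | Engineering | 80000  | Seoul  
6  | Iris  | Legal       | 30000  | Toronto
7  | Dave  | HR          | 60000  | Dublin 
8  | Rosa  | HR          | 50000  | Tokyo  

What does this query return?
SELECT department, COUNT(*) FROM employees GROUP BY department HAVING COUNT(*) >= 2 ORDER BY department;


Groups with count >= 2:
  HR: 2 -> PASS
  Design: 1 -> filtered out
  Engineering: 1 -> filtered out
  Finance: 1 -> filtered out
  Legal: 1 -> filtered out
  Research: 1 -> filtered out
  Sales: 1 -> filtered out


1 groups:
HR, 2


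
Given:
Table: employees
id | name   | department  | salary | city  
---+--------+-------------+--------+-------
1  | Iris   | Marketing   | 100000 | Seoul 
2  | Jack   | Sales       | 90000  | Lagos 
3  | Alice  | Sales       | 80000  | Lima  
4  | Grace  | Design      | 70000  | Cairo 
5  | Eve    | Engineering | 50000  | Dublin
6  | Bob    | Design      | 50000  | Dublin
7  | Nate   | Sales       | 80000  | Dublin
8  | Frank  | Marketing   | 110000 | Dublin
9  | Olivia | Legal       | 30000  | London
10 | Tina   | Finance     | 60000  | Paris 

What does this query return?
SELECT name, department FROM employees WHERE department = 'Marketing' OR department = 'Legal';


Filtering: department = 'Marketing' OR 'Legal'
Matching: 3 rows

3 rows:
Iris, Marketing
Frank, Marketing
Olivia, Legal


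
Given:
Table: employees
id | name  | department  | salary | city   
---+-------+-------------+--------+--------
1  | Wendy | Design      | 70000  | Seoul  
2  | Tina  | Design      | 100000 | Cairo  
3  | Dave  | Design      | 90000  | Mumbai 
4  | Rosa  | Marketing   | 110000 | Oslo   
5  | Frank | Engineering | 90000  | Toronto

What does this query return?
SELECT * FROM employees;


SELECT * returns all 5 rows with all columns

5 rows:
1, Wendy, Design, 70000, Seoul
2, Tina, Design, 100000, Cairo
3, Dave, Design, 90000, Mumbai
4, Rosa, Marketing, 110000, Oslo
5, Frank, Engineering, 90000, Toronto


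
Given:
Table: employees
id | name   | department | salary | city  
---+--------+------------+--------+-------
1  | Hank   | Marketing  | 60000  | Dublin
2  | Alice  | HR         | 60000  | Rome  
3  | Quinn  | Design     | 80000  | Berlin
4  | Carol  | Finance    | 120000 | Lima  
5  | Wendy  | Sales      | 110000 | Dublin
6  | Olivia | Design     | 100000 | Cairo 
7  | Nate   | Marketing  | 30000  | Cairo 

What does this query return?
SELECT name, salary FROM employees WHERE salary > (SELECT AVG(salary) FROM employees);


Subquery: AVG(salary) = 80000.0
Filtering: salary > 80000.0
  Carol (120000) -> MATCH
  Wendy (110000) -> MATCH
  Olivia (100000) -> MATCH


3 rows:
Carol, 120000
Wendy, 110000
Olivia, 100000


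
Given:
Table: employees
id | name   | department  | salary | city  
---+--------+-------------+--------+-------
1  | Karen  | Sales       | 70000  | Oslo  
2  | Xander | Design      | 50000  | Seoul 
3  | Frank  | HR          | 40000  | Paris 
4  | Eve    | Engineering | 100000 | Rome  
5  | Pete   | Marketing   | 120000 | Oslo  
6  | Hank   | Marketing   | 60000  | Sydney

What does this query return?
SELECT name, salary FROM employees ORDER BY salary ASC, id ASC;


Sorting by salary ASC, then id ASC for ties

6 rows:
Frank, 40000
Xander, 50000
Hank, 60000
Karen, 70000
Eve, 100000
Pete, 120000


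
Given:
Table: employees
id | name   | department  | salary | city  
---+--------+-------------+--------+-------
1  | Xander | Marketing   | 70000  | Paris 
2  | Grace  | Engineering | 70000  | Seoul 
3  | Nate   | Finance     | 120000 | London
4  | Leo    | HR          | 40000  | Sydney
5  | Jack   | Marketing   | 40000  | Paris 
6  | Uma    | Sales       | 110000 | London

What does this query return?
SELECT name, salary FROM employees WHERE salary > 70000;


Filtering: salary > 70000
Matching: 2 rows

2 rows:
Nate, 120000
Uma, 110000


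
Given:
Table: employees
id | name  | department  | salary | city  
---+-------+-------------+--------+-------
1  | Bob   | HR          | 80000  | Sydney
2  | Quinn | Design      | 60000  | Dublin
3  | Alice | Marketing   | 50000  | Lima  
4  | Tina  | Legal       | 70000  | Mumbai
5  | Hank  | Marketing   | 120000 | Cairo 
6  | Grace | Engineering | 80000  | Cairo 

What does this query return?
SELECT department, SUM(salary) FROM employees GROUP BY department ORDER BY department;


Summing salary within each department:
  Design: 60000 = 60000
  Engineering: 80000 = 80000
  HR: 80000 = 80000
  Legal: 70000 = 70000
  Marketing: 50000 + 120000 = 170000


5 groups:
Design, 60000
Engineering, 80000
HR, 80000
Legal, 70000
Marketing, 170000


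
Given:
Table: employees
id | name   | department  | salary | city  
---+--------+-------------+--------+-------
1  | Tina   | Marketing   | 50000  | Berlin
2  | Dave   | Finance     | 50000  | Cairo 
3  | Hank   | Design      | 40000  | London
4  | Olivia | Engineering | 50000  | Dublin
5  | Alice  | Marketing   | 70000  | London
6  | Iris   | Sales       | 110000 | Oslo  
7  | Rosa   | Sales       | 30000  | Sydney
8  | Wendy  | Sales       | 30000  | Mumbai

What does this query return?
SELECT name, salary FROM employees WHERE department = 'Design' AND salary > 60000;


Filtering: department = 'Design' AND salary > 60000
Matching: 0 rows

Empty result set (0 rows)


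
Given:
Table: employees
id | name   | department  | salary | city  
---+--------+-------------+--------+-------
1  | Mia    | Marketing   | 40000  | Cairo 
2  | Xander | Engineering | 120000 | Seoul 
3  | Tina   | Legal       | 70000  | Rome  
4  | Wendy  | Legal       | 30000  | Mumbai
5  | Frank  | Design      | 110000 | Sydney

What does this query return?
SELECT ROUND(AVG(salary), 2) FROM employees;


SUM(salary) = 370000
COUNT = 5
ROUND(AVG, 2) = ROUND(370000 / 5, 2) = 74000.0

74000.0


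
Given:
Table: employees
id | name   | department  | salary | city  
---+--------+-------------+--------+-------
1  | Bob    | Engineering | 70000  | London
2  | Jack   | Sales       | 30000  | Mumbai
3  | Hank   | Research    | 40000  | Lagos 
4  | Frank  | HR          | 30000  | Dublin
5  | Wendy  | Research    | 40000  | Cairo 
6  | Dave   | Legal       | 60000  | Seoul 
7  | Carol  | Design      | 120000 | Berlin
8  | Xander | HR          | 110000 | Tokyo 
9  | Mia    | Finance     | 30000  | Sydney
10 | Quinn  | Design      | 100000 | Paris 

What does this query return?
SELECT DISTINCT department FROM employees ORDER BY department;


All 'department' values (row order): Engineering, Sales, Research, HR, Research, Legal, Design, HR, Finance, Design
Removing duplicates leaves 7 unique value(s).

7 values:
Design
Engineering
Finance
HR
Legal
Research
Sales


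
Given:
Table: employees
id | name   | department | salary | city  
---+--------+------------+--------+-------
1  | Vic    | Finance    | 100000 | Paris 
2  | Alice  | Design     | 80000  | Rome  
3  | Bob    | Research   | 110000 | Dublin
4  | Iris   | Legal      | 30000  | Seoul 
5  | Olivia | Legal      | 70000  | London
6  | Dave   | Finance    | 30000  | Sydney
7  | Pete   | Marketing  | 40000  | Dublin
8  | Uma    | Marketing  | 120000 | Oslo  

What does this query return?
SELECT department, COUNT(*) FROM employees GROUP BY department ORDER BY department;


Assigning each row to its department group:
  Vic -> Finance
  Alice -> Design
  Bob -> Research
  Iris -> Legal
  Olivia -> Legal
  Dave -> Finance
  Pete -> Marketing
  Uma -> Marketing


5 groups:
Design, 1
Finance, 2
Legal, 2
Marketing, 2
Research, 1


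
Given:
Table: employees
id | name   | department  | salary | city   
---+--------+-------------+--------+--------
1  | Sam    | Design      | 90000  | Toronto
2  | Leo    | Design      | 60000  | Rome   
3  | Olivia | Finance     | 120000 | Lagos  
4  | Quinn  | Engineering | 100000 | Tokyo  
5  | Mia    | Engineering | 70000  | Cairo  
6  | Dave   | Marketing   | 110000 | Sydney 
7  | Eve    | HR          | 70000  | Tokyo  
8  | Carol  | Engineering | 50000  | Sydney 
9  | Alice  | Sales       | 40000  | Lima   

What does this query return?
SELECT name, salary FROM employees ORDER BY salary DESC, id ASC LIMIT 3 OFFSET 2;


Sort by salary DESC (id ASC tiebreak), then skip 2 and take 3
Rows 3 through 5

3 rows:
Quinn, 100000
Sam, 90000
Mia, 70000


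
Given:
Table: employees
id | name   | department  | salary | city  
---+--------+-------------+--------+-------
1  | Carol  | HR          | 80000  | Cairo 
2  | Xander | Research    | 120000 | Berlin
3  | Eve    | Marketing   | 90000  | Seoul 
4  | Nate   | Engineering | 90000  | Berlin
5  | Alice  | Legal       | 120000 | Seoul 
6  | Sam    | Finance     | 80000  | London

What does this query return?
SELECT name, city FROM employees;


Projecting columns: name, city

6 rows:
Carol, Cairo
Xander, Berlin
Eve, Seoul
Nate, Berlin
Alice, Seoul
Sam, London


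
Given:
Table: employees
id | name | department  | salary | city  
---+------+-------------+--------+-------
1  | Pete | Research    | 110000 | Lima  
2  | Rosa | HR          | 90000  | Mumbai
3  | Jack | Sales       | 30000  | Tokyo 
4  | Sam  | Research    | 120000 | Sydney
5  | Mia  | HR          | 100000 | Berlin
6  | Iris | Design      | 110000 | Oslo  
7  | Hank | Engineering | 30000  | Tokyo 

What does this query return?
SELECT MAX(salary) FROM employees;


Salaries: 110000, 90000, 30000, 120000, 100000, 110000, 30000
MAX = 120000

120000


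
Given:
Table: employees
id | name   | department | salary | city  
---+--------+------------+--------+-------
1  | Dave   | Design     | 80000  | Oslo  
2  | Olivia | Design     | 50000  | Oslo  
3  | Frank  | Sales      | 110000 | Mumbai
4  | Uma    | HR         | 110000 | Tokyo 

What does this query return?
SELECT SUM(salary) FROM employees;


SUM(salary) = 80000 + 50000 + 110000 + 110000 = 350000

350000


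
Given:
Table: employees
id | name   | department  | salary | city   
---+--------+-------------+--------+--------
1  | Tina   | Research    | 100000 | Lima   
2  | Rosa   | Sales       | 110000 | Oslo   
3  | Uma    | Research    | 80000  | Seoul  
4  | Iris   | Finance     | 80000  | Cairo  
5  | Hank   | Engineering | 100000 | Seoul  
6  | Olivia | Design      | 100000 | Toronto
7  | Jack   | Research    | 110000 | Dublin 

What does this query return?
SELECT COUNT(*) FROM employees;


COUNT(*) counts all rows

7


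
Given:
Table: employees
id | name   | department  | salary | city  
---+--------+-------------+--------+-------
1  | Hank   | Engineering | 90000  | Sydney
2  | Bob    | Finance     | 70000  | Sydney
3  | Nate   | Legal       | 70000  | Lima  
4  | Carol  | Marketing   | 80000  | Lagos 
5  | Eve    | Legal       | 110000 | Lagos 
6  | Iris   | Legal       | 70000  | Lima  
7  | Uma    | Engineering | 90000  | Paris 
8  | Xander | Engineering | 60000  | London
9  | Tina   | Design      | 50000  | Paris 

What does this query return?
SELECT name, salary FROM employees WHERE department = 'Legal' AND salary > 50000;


Filtering: department = 'Legal' AND salary > 50000
Matching: 3 rows

3 rows:
Nate, 70000
Eve, 110000
Iris, 70000


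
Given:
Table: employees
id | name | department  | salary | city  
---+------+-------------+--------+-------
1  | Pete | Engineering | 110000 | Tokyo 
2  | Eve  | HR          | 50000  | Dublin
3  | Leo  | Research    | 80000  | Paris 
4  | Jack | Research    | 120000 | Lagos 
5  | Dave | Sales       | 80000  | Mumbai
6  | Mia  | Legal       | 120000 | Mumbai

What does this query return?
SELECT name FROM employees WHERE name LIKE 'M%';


LIKE 'M%' matches names starting with 'M'
Matching: 1

1 rows:
Mia


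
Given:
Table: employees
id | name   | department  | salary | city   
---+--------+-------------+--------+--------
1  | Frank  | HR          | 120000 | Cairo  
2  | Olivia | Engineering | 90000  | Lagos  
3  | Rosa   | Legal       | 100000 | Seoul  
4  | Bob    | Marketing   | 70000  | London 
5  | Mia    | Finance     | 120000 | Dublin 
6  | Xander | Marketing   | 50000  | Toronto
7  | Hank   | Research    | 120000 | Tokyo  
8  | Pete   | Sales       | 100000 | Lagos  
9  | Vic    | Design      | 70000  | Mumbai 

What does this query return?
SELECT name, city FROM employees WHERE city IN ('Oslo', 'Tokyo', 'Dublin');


Filtering: city IN ('Oslo', 'Tokyo', 'Dublin')
Matching: 2 rows

2 rows:
Mia, Dublin
Hank, Tokyo


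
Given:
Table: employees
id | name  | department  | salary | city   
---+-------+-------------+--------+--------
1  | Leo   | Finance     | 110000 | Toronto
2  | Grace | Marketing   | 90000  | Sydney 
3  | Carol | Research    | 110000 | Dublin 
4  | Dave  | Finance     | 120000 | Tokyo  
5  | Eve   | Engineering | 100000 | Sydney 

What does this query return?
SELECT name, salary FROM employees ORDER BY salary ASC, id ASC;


Sorting by salary ASC, then id ASC for ties

5 rows:
Grace, 90000
Eve, 100000
Leo, 110000
Carol, 110000
Dave, 120000


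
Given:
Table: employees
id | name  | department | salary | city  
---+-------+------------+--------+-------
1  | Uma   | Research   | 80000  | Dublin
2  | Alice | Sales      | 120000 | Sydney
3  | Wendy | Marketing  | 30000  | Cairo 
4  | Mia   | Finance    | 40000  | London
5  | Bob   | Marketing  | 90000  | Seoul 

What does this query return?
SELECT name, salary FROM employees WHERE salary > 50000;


Filtering: salary > 50000
Matching: 3 rows

3 rows:
Uma, 80000
Alice, 120000
Bob, 90000


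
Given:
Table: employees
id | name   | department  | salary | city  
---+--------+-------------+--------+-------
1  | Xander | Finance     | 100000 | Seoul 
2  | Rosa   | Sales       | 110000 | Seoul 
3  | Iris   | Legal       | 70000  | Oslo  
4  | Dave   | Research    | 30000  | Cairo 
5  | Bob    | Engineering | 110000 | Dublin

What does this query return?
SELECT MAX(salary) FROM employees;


Salaries: 100000, 110000, 70000, 30000, 110000
MAX = 110000

110000


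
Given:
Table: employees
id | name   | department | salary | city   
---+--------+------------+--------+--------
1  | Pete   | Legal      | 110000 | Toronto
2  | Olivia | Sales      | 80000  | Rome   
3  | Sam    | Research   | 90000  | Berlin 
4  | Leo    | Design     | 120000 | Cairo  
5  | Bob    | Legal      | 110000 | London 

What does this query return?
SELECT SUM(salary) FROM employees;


SUM(salary) = 110000 + 80000 + 90000 + 120000 + 110000 = 510000

510000


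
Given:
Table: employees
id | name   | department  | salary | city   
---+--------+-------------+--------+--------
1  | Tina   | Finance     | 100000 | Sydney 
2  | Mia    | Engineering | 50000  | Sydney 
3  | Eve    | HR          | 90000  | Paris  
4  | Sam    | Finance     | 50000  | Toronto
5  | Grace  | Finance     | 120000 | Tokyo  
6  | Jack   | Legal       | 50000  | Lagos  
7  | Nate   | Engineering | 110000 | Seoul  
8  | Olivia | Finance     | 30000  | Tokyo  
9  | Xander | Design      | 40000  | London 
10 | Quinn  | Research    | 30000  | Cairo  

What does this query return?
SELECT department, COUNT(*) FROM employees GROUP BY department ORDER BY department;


Assigning each row to its department group:
  Tina -> Finance
  Mia -> Engineering
  Eve -> HR
  Sam -> Finance
  Grace -> Finance
  Jack -> Legal
  Nate -> Engineering
  Olivia -> Finance
  Xander -> Design
  Quinn -> Research


6 groups:
Design, 1
Engineering, 2
Finance, 4
HR, 1
Legal, 1
Research, 1


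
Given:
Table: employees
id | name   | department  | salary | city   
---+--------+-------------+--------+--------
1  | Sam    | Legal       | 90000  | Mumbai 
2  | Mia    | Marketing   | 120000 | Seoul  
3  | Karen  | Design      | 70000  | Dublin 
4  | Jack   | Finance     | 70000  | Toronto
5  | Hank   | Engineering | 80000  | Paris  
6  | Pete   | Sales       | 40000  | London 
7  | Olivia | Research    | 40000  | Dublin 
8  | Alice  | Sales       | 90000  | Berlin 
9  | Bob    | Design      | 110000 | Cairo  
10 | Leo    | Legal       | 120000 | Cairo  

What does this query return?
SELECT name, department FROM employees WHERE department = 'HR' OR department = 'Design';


Filtering: department = 'HR' OR 'Design'
Matching: 2 rows

2 rows:
Karen, Design
Bob, Design


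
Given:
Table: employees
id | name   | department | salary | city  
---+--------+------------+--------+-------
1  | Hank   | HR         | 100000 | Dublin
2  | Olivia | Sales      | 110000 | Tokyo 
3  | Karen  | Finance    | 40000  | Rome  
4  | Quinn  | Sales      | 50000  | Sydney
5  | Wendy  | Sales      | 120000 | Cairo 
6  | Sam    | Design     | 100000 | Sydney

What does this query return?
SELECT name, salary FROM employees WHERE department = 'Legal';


Filtering: department = 'Legal'
Matching rows: 0

Empty result set (0 rows)


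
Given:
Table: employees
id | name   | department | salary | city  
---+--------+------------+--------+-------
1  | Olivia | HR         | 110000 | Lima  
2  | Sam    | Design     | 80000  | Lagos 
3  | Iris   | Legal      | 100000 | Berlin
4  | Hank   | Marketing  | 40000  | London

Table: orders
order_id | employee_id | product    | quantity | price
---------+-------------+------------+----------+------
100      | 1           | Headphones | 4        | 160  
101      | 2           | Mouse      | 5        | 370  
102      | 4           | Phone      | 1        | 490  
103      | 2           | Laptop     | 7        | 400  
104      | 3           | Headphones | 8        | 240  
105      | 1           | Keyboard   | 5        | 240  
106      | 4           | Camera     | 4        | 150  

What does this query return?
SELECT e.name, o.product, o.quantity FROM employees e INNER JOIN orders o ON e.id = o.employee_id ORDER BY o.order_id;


Joining employees.id = orders.employee_id:
  employee Olivia (id=1) -> order Headphones
  employee Sam (id=2) -> order Mouse
  employee Hank (id=4) -> order Phone
  employee Sam (id=2) -> order Laptop
  employee Iris (id=3) -> order Headphones
  employee Olivia (id=1) -> order Keyboard
  employee Hank (id=4) -> order Camera


7 rows:
Olivia, Headphones, 4
Sam, Mouse, 5
Hank, Phone, 1
Sam, Laptop, 7
Iris, Headphones, 8
Olivia, Keyboard, 5
Hank, Camera, 4


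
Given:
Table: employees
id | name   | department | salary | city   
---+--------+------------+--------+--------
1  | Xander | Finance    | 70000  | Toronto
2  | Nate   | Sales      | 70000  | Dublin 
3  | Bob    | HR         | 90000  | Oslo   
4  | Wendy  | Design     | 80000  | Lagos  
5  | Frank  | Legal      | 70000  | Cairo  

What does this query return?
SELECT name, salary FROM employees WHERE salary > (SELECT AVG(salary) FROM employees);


Subquery: AVG(salary) = 76000.0
Filtering: salary > 76000.0
  Bob (90000) -> MATCH
  Wendy (80000) -> MATCH


2 rows:
Bob, 90000
Wendy, 80000


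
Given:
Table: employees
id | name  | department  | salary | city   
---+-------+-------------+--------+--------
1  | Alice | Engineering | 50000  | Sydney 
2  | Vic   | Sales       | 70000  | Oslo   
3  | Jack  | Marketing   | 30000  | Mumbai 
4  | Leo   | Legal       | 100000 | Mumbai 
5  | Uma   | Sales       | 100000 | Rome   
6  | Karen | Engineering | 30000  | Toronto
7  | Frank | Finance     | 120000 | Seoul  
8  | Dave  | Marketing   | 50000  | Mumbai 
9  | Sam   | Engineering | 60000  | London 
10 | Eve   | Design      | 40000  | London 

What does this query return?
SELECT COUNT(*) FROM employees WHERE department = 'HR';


Counting rows where department = 'HR'


0


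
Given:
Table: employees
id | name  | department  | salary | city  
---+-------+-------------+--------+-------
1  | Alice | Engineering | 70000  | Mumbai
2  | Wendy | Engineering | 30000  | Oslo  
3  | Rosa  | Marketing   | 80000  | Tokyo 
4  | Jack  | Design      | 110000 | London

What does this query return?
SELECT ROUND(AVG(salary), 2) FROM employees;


SUM(salary) = 290000
COUNT = 4
ROUND(AVG, 2) = ROUND(290000 / 4, 2) = 72500.0

72500.0


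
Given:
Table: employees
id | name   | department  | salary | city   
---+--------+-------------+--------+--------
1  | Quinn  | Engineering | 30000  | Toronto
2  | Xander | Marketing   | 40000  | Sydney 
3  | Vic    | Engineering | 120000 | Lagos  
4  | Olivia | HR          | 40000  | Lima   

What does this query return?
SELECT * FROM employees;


SELECT * returns all 4 rows with all columns

4 rows:
1, Quinn, Engineering, 30000, Toronto
2, Xander, Marketing, 40000, Sydney
3, Vic, Engineering, 120000, Lagos
4, Olivia, HR, 40000, Lima


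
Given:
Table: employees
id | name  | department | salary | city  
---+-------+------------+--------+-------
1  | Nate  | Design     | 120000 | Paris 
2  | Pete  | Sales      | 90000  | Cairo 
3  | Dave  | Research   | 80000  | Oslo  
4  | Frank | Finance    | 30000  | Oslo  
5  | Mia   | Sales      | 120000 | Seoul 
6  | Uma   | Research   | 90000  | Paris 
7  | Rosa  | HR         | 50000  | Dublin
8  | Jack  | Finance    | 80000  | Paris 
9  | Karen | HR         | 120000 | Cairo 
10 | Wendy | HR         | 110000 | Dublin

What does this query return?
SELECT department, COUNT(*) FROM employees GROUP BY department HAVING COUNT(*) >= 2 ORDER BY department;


Groups with count >= 2:
  Finance: 2 -> PASS
  HR: 3 -> PASS
  Research: 2 -> PASS
  Sales: 2 -> PASS
  Design: 1 -> filtered out


4 groups:
Finance, 2
HR, 3
Research, 2
Sales, 2


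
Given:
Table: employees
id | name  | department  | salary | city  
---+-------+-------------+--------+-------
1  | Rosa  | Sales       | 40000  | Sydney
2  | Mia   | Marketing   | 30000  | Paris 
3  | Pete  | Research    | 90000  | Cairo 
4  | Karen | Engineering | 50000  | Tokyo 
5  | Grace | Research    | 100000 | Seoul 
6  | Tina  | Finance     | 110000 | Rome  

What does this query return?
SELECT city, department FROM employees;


Projecting columns: city, department

6 rows:
Sydney, Sales
Paris, Marketing
Cairo, Research
Tokyo, Engineering
Seoul, Research
Rome, Finance


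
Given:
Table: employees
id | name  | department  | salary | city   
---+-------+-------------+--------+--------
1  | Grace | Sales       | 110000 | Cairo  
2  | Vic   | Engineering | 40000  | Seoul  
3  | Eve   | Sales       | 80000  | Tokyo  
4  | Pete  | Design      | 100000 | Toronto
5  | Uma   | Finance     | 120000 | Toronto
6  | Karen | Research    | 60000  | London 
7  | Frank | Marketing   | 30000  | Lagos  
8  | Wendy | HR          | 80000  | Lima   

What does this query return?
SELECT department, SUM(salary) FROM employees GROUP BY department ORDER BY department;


Summing salary within each department:
  Design: 100000 = 100000
  Engineering: 40000 = 40000
  Finance: 120000 = 120000
  HR: 80000 = 80000
  Marketing: 30000 = 30000
  Research: 60000 = 60000
  Sales: 110000 + 80000 = 190000


7 groups:
Design, 100000
Engineering, 40000
Finance, 120000
HR, 80000
Marketing, 30000
Research, 60000
Sales, 190000


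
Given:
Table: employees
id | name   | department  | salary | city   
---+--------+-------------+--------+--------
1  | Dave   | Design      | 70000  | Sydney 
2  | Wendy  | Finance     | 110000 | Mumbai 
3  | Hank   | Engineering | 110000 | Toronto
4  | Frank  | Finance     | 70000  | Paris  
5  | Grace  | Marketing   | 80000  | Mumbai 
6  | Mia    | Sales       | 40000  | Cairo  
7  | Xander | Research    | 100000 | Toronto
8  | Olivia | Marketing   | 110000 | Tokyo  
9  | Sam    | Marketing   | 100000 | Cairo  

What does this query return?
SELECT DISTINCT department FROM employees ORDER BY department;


All 'department' values (row order): Design, Finance, Engineering, Finance, Marketing, Sales, Research, Marketing, Marketing
Removing duplicates leaves 6 unique value(s).

6 values:
Design
Engineering
Finance
Marketing
Research
Sales


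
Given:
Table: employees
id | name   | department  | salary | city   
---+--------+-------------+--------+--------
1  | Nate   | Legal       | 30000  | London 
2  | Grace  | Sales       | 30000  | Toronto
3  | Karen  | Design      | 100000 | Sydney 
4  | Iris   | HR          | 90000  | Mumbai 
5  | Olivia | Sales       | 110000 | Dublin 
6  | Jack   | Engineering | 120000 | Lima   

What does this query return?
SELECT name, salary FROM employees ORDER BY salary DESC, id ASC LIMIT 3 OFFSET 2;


Sort by salary DESC (id ASC tiebreak), then skip 2 and take 3
Rows 3 through 5

3 rows:
Karen, 100000
Iris, 90000
Nate, 30000


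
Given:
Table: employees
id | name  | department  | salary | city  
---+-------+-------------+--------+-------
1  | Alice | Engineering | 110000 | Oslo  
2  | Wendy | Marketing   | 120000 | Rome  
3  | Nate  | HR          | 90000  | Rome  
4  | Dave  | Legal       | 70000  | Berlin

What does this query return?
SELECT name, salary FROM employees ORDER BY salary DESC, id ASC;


Sorting by salary DESC, then id ASC for ties

4 rows:
Wendy, 120000
Alice, 110000
Nate, 90000
Dave, 70000


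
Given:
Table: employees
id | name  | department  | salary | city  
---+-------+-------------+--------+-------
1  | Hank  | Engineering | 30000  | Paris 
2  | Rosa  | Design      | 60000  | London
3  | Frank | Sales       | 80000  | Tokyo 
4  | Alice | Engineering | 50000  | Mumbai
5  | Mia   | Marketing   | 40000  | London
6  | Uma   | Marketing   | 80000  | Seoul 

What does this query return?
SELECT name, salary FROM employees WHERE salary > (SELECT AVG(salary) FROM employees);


Subquery: AVG(salary) = 56666.67
Filtering: salary > 56666.67
  Rosa (60000) -> MATCH
  Frank (80000) -> MATCH
  Uma (80000) -> MATCH


3 rows:
Rosa, 60000
Frank, 80000
Uma, 80000


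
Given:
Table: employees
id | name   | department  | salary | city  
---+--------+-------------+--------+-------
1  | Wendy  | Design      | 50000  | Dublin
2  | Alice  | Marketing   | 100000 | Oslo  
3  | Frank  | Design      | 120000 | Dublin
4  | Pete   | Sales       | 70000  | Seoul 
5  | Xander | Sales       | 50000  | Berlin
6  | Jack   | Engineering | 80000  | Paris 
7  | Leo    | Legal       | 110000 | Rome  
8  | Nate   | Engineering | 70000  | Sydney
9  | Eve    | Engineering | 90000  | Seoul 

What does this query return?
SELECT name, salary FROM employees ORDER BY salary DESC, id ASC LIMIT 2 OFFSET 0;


Sort by salary DESC (id ASC tiebreak), then skip 0 and take 2
Rows 1 through 2

2 rows:
Frank, 120000
Leo, 110000


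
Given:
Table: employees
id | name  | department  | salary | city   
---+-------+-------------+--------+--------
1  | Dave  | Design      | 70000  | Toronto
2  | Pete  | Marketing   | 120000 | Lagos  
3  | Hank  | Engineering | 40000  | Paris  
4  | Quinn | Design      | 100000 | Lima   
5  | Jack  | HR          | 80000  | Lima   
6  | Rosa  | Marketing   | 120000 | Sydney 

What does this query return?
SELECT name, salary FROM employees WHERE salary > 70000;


Filtering: salary > 70000
Matching: 4 rows

4 rows:
Pete, 120000
Quinn, 100000
Jack, 80000
Rosa, 120000


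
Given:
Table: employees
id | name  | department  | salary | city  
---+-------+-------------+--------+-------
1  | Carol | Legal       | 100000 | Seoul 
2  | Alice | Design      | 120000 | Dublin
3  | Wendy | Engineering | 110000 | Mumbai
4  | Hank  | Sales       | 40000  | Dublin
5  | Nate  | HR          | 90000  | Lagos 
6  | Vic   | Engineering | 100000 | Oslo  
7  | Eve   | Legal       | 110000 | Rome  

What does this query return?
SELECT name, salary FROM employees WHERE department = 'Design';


Filtering: department = 'Design'
Matching rows: 1

1 rows:
Alice, 120000


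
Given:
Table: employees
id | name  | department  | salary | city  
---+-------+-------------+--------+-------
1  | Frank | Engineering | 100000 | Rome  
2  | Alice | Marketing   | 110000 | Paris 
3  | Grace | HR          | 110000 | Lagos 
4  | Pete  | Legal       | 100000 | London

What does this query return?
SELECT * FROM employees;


SELECT * returns all 4 rows with all columns

4 rows:
1, Frank, Engineering, 100000, Rome
2, Alice, Marketing, 110000, Paris
3, Grace, HR, 110000, Lagos
4, Pete, Legal, 100000, London


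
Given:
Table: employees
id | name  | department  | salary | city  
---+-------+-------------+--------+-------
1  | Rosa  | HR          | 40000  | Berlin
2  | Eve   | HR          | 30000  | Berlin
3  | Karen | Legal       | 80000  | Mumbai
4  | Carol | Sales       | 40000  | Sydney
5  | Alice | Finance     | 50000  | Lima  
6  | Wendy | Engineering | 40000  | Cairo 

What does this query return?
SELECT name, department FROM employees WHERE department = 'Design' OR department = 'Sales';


Filtering: department = 'Design' OR 'Sales'
Matching: 1 rows

1 rows:
Carol, Sales


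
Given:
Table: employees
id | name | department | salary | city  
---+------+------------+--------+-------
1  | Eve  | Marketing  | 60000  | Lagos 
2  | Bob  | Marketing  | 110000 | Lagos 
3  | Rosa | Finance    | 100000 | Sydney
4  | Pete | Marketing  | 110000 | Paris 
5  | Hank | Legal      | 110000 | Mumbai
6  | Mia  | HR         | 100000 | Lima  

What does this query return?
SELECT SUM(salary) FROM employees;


SUM(salary) = 60000 + 110000 + 100000 + 110000 + 110000 + 100000 = 590000

590000


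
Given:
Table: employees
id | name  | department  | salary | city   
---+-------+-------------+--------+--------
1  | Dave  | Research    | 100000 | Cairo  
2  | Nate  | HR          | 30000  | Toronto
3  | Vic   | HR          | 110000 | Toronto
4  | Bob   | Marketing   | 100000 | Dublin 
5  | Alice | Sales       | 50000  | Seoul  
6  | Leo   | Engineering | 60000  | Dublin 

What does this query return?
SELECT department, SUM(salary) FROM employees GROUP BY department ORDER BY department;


Summing salary within each department:
  Engineering: 60000 = 60000
  HR: 30000 + 110000 = 140000
  Marketing: 100000 = 100000
  Research: 100000 = 100000
  Sales: 50000 = 50000


5 groups:
Engineering, 60000
HR, 140000
Marketing, 100000
Research, 100000
Sales, 50000


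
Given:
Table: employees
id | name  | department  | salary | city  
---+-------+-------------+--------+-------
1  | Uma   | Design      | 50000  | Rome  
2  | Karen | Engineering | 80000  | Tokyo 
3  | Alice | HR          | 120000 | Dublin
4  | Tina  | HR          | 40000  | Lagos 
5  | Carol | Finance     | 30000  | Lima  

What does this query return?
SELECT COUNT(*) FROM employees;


COUNT(*) counts all rows

5


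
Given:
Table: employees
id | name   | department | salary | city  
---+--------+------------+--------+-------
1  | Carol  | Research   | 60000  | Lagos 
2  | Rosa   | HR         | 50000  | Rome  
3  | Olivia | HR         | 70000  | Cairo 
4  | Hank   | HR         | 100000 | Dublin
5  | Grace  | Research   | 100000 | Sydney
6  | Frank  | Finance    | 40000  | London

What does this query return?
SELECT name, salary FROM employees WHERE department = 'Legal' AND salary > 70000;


Filtering: department = 'Legal' AND salary > 70000
Matching: 0 rows

Empty result set (0 rows)


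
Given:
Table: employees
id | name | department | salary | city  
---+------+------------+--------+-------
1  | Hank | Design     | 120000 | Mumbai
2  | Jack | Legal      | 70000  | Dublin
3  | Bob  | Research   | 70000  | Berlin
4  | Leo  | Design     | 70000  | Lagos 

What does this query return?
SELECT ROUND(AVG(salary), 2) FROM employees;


SUM(salary) = 330000
COUNT = 4
ROUND(AVG, 2) = ROUND(330000 / 4, 2) = 82500.0

82500.0


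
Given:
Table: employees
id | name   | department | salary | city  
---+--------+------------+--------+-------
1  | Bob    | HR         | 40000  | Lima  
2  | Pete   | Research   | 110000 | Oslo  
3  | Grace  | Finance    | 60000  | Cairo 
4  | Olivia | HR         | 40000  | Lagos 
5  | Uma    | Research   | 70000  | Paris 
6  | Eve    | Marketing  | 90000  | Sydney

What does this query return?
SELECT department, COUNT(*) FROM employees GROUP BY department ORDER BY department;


Assigning each row to its department group:
  Bob -> HR
  Pete -> Research
  Grace -> Finance
  Olivia -> HR
  Uma -> Research
  Eve -> Marketing


4 groups:
Finance, 1
HR, 2
Marketing, 1
Research, 2


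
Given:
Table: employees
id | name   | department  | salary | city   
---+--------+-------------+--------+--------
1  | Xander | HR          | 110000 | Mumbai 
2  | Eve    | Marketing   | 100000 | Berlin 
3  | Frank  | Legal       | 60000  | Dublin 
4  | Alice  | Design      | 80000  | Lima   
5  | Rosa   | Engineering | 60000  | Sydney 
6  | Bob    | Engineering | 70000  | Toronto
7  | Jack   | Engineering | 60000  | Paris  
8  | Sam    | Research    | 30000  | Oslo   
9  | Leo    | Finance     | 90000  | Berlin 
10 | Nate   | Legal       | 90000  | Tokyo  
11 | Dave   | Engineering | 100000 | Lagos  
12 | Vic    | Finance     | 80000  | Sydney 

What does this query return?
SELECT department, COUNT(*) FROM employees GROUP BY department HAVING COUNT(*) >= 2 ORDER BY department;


Groups with count >= 2:
  Engineering: 4 -> PASS
  Finance: 2 -> PASS
  Legal: 2 -> PASS
  Design: 1 -> filtered out
  HR: 1 -> filtered out
  Marketing: 1 -> filtered out
  Research: 1 -> filtered out


3 groups:
Engineering, 4
Finance, 2
Legal, 2


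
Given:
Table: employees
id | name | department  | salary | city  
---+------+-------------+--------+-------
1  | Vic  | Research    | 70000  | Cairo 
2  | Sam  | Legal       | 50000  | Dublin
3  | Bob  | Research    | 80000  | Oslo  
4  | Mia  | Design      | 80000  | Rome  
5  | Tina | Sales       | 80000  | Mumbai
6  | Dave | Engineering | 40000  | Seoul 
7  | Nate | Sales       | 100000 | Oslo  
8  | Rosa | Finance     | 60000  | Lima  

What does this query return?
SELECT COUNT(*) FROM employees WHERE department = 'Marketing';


Counting rows where department = 'Marketing'


0
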